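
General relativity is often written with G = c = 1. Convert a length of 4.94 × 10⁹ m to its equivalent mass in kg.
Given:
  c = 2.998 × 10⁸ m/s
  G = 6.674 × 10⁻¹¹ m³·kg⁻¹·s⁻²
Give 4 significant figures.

Length → mass via c²/G.
4.94 × 10⁹ m × (c²/G) = 6.653 × 10³⁶ kg

6.653 × 10³⁶ kg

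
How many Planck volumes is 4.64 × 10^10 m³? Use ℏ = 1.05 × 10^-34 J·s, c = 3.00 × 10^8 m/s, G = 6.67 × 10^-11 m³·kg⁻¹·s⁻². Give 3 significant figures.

1.11 × 10^115

Planck volume: V_P = (ℏG/c³)^(3/2) = 4.18 × 10^-105 m³.
4.64 × 10^10 / 4.18 × 10^-105 = 1.11 × 10^115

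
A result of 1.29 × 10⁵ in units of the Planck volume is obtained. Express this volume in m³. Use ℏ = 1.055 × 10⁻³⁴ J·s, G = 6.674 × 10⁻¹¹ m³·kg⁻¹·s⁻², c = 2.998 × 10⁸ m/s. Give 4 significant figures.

5.449 × 10⁻¹⁰⁰ m³

One Planck volume: V_P = (ℏG/c³)^(3/2) = 4.224 × 10⁻¹⁰⁵ m³.
1.29 × 10⁵ × 4.224 × 10⁻¹⁰⁵ m³ = 5.449 × 10⁻¹⁰⁰ m³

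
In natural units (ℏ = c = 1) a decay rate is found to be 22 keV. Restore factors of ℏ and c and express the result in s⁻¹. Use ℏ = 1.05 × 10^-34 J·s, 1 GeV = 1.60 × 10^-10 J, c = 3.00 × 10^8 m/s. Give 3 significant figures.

A rate is [E]/ℏ; divide by ℏ.
1 GeV → 1/ℏ × (1 GeV in J) = 1.52 × 10^24 s⁻¹.
Convert the energy scale: 22 keV = 2.20 × 10^-5 GeV.
Result: 2.20 × 10^-5 × 1.52 × 10^24 = 3.35 × 10^19 s⁻¹.

3.35 × 10^19 s⁻¹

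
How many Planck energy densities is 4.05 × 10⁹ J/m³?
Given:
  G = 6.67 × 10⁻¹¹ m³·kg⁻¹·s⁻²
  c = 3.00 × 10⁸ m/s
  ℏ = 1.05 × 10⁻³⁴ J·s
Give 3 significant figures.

Planck energy density: u_P = c⁷/(ℏG²) = 4.68 × 10¹¹³ J/m³.
4.05 × 10⁹ / 4.68 × 10¹¹³ = 8.65 × 10⁻¹⁰⁵

8.65 × 10⁻¹⁰⁵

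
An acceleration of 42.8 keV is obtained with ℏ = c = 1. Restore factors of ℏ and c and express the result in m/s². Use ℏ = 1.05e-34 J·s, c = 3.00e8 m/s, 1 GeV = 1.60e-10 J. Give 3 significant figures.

1.96e28 m/s²

Acceleration is [L]/[T]² = c·[E]/ℏ.
1 GeV → c/ℏ × (1 GeV in J) = 4.57e32 m/s².
Convert the energy scale: 42.8 keV = 4.28e-5 GeV.
Result: 4.28e-5 × 4.57e32 = 1.96e28 m/s².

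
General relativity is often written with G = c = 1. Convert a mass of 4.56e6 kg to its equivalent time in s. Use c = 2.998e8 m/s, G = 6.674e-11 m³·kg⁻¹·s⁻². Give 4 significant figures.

Mass → time via G/c³.
4.56e6 kg × (G/c³) = 1.129e-29 s

1.129e-29 s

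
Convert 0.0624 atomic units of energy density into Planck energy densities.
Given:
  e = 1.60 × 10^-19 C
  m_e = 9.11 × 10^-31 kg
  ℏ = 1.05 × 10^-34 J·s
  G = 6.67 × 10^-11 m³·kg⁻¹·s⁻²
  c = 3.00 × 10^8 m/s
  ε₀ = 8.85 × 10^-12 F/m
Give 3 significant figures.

4.02 × 10^-102

atomic unit of energy density: u_au = E_h/a₀³ = m_e⁴e¹⁰/((4πε₀)⁵ℏ⁸) = 3.01 × 10^13 J/m³
Planck energy density: u_P = c⁷/(ℏG²) = 4.68 × 10^113 J/m³
0.0624 × 3.01 × 10^13 / 4.68 × 10^113 = 4.02 × 10^-102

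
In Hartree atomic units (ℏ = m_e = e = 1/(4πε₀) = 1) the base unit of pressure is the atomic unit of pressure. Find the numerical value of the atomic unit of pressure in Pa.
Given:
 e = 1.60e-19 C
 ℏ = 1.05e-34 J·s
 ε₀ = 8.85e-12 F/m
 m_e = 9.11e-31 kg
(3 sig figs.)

3.01e13 Pa

P_au = E_h/a₀³ = m_e⁴e¹⁰/((4πε₀)⁵ℏ⁸)
E_h = 4.38e-18 J
a₀ = 5.26e-11 m
E_h/a₀³ = 3.01e13 Pa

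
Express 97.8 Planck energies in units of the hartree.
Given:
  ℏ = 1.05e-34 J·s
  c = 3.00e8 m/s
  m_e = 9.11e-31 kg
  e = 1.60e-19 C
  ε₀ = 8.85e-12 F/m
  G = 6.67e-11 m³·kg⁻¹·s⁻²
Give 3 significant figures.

Planck energy: E_P = √(ℏc⁵/G) = 1.96e9 J
hartree: E_h = m_e e⁴/(4πε₀ℏ)² = 4.38e-18 J
97.8 × 1.96e9 / 4.38e-18 = 4.37e28

4.37e28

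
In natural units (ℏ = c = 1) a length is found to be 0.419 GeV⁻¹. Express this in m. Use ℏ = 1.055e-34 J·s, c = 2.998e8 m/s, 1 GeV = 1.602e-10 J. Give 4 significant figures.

A length is [E]⁻¹ in ℏ=c=1; restore one factor of ℏc.
1 GeV⁻¹ → ℏc × (1 GeV in J)⁻¹ = 1.974e-16 m.
Result: 0.419 × 1.974e-16 = 8.272e-17 m.

8.272e-17 m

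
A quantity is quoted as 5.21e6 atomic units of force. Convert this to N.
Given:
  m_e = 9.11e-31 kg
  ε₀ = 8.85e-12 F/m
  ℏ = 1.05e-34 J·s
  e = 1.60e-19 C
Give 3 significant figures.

0.434 N

One atomic unit of force: F_au = E_h/a₀ = m_e²e⁶/((4πε₀)³ℏ⁴) = 8.33e-8 N.
5.21e6 × 8.33e-8 N = 0.434 N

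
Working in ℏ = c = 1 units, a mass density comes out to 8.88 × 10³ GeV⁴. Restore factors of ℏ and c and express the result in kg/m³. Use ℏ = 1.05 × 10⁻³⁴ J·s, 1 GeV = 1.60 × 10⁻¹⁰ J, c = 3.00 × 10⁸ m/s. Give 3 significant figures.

2.07 × 10²⁴ kg/m³

Mass density is [E]/(c²[L]³) = [E]⁴/(ℏ³c⁵).
1 GeV⁴ → 1/(ℏ³c⁵) × (1 GeV in J)⁴ = 2.33 × 10²⁰ kg/m³.
Result: 8.88 × 10³ × 2.33 × 10²⁰ = 2.07 × 10²⁴ kg/m³.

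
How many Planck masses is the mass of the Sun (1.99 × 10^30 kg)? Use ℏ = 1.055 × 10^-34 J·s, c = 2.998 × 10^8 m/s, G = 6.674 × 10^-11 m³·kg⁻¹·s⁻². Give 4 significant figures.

Planck mass: m_P = √(ℏc/G) = 2.177 × 10^-8 kg.
1.99 × 10^30 / 2.177 × 10^-8 = 9.141 × 10^37

9.141 × 10^37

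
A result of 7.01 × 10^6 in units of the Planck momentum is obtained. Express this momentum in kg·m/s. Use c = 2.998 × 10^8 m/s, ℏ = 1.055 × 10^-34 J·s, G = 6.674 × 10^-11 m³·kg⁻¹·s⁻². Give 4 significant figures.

One Planck momentum: p_P = √(ℏc³/G) = 6.527 kg·m/s.
7.01 × 10^6 × 6.527 kg·m/s = 4.575 × 10^7 kg·m/s

4.575 × 10^7 kg·m/s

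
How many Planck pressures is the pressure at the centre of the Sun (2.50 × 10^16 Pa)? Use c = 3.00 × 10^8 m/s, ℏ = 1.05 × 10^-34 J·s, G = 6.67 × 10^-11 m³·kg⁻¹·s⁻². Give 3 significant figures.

5.34 × 10^-98

Planck pressure: p_P = c⁷/(ℏG²) = 4.68 × 10^113 Pa.
2.50 × 10^16 / 4.68 × 10^113 = 5.34 × 10^-98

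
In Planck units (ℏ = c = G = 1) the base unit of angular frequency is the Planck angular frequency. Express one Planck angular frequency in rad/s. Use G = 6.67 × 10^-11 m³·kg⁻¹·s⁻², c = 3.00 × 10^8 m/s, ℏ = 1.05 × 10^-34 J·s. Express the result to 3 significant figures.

1.86 × 10^43 rad/s

ω_P = √(c⁵/(ℏG))
  = √(3.47 × 10^86)
  = 1.86 × 10^43 rad/s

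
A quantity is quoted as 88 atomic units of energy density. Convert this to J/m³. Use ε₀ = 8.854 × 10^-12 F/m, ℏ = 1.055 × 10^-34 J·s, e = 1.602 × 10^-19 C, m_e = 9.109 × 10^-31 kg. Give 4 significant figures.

One atomic unit of energy density: u_au = E_h/a₀³ = m_e⁴e¹⁰/((4πε₀)⁵ℏ⁸) = 2.929 × 10^13 J/m³.
88 × 2.929 × 10^13 J/m³ = 2.578 × 10^15 J/m³

2.578 × 10^15 J/m³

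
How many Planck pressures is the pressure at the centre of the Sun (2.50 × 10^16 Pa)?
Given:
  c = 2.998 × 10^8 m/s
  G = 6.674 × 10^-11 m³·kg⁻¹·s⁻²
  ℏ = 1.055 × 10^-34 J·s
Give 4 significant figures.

Planck pressure: p_P = c⁷/(ℏG²) = 4.632 × 10^113 Pa.
2.50 × 10^16 / 4.632 × 10^113 = 5.397 × 10^-98

5.397 × 10^-98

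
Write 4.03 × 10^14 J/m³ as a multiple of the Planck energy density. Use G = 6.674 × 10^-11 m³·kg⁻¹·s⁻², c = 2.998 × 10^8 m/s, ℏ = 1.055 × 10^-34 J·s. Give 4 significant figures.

Planck energy density: u_P = c⁷/(ℏG²) = 4.632 × 10^113 J/m³.
4.03 × 10^14 / 4.632 × 10^113 = 8.700 × 10^-100

8.700 × 10^-100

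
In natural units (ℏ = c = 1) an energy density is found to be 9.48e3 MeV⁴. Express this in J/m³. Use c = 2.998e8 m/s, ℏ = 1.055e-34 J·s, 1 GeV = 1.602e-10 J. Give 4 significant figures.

[E]/[L]³ = [E]⁴/(ℏc)³; restore (ℏc)⁻³.
1 GeV⁴ → 1/(ℏc)³ × (1 GeV in J)⁴ = 2.082e37 J/m³.
Convert the energy scale: 9.48e3 MeV⁴ = 9.48e-9 GeV⁴.
Result: 9.48e-9 × 2.082e37 = 1.973e29 J/m³.

1.973e29 J/m³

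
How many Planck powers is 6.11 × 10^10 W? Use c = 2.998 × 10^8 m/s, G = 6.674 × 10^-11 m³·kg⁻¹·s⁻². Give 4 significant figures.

Planck power: P_P = c⁵/G = 3.629 × 10^52 W.
6.11 × 10^10 / 3.629 × 10^52 = 1.684 × 10^-42

1.684 × 10^-42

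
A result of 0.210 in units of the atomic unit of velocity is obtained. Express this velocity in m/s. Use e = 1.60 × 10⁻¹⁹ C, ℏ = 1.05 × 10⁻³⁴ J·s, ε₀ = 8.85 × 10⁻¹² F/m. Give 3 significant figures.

One atomic unit of velocity: v_au = e²/(4πε₀ℏ) = 2.19 × 10⁶ m/s.
0.210 × 2.19 × 10⁶ m/s = 4.60 × 10⁵ m/s

4.60 × 10⁵ m/s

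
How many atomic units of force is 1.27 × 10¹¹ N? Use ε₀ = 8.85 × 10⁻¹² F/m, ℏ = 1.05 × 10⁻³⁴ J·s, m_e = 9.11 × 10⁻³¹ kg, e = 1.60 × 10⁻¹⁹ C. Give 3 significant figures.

1.52 × 10¹⁸

atomic unit of force: F_au = E_h/a₀ = m_e²e⁶/((4πε₀)³ℏ⁴) = 8.33 × 10⁻⁸ N.
1.27 × 10¹¹ / 8.33 × 10⁻⁸ = 1.52 × 10¹⁸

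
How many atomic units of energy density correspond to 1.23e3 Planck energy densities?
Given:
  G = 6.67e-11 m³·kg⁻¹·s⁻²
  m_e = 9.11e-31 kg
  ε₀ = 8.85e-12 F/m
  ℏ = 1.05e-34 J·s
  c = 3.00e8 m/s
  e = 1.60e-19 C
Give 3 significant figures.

1.91e103

Planck energy density: u_P = c⁷/(ℏG²) = 4.68e113 J/m³
atomic unit of energy density: u_au = E_h/a₀³ = m_e⁴e¹⁰/((4πε₀)⁵ℏ⁸) = 3.01e13 J/m³
1.23e3 × 4.68e113 / 3.01e13 = 1.91e103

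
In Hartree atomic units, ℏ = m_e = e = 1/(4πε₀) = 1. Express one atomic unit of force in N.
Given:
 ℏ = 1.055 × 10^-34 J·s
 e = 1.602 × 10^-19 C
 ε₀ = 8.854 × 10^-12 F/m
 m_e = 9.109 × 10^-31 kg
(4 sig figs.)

From ℏ = m_e = e = 1/(4πε₀) = 1 the force scale is F_au = E_h/a₀ = m_e²e⁶/((4πε₀)³ℏ⁴).
E_h = 4.354 × 10^-18 J
a₀ = 5.297 × 10^-11 m
E_h/a₀ = 8.220 × 10^-8 N

8.220 × 10^-8 N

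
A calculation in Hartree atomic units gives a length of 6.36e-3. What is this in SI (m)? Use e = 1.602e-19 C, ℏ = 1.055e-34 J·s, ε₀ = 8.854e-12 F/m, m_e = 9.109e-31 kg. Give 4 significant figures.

3.369e-13 m

One Bohr radius: a₀ = 4πε₀ℏ²/(m_e e²) = 5.297e-11 m.
6.36e-3 × 5.297e-11 m = 3.369e-13 m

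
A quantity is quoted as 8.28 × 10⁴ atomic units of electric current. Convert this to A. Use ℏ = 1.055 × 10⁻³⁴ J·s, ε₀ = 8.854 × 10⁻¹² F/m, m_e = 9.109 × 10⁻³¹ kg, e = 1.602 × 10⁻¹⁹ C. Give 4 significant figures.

547.5 A

One atomic unit of electric current: I_au = e E_h/ℏ = m_e e⁵/((4πε₀)²ℏ³) = 6.612 × 10⁻³ A.
8.28 × 10⁴ × 6.612 × 10⁻³ A = 547.5 A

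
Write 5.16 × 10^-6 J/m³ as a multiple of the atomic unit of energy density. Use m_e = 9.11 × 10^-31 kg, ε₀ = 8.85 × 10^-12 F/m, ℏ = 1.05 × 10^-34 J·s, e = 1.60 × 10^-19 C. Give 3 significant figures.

atomic unit of energy density: u_au = E_h/a₀³ = m_e⁴e¹⁰/((4πε₀)⁵ℏ⁸) = 3.01 × 10^13 J/m³.
5.16 × 10^-6 / 3.01 × 10^13 = 1.71 × 10^-19

1.71 × 10^-19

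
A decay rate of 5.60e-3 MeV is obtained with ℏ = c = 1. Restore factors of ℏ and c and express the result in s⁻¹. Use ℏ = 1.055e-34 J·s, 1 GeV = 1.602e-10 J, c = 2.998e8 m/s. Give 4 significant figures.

8.504e18 s⁻¹

A rate is [E]/ℏ; divide by ℏ.
1 GeV → 1/ℏ × (1 GeV in J) = 1.518e24 s⁻¹.
Convert the energy scale: 5.60e-3 MeV = 5.60e-6 GeV.
Result: 5.60e-6 × 1.518e24 = 8.504e18 s⁻¹.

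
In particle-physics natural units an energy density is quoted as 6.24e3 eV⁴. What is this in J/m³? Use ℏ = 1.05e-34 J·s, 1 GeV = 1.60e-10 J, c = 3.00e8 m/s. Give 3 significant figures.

1.31e5 J/m³

[E]/[L]³ = [E]⁴/(ℏc)³; restore (ℏc)⁻³.
1 GeV⁴ → 1/(ℏc)³ × (1 GeV in J)⁴ = 2.10e37 J/m³.
Convert the energy scale: 6.24e3 eV⁴ = 6.24e-33 GeV⁴.
Result: 6.24e-33 × 2.10e37 = 1.31e5 J/m³.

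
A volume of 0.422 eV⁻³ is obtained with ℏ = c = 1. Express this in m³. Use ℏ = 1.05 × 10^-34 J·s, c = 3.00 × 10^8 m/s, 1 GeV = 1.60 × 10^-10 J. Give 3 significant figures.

3.22 × 10^-21 m³

Volume is [L]³ = [E]⁻³·(ℏc)³.
1 GeV⁻³ → (ℏc)³ × (1 GeV in J)⁻³ = 7.63 × 10^-48 m³.
Convert the energy scale: 0.422 eV⁻³ = 4.22 × 10^26 GeV⁻³.
Result: 4.22 × 10^26 × 7.63 × 10^-48 = 3.22 × 10^-21 m³.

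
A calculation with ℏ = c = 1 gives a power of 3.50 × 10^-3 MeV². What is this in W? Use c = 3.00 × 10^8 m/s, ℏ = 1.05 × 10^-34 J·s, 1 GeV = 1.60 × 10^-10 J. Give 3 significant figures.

Power is [E]/[T] = [E]²/ℏ.
1 GeV² → 1/ℏ × (1 GeV in J)² = 2.44 × 10^14 W.
Convert the energy scale: 3.50 × 10^-3 MeV² = 3.50 × 10^-9 GeV².
Result: 3.50 × 10^-9 × 2.44 × 10^14 = 8.53 × 10^5 W.

8.53 × 10^5 W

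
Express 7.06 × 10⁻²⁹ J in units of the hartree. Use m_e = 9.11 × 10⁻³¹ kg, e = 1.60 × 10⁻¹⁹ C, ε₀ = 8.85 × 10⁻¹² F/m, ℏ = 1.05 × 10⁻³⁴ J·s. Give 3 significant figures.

1.61 × 10⁻¹¹

hartree: E_h = m_e e⁴/(4πε₀ℏ)² = 4.38 × 10⁻¹⁸ J.
7.06 × 10⁻²⁹ / 4.38 × 10⁻¹⁸ = 1.61 × 10⁻¹¹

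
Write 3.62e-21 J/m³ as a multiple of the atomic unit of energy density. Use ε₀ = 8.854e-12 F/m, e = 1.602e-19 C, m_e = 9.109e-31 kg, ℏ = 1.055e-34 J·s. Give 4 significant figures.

atomic unit of energy density: u_au = E_h/a₀³ = m_e⁴e¹⁰/((4πε₀)⁵ℏ⁸) = 2.929e13 J/m³.
3.62e-21 / 2.929e13 = 1.236e-34

1.236e-34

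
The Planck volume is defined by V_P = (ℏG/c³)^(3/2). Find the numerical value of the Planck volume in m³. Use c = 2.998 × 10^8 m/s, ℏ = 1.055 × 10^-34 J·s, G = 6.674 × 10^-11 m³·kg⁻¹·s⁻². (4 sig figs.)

4.224 × 10^-105 m³

V_P = (ℏG/c³)^(3/2)
  = √(1.784 × 10^-209)
  = 4.224 × 10^-105 m³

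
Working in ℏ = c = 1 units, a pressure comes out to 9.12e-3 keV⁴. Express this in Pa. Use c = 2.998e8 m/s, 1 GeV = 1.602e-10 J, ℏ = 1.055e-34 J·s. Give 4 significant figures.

1.898e11 Pa

Pressure is [E]/[L]³ = [E]⁴/(ℏc)³.
1 GeV⁴ → 1/(ℏc)³ × (1 GeV in J)⁴ = 2.082e37 Pa.
Convert the energy scale: 9.12e-3 keV⁴ = 9.12e-27 GeV⁴.
Result: 9.12e-27 × 2.082e37 = 1.898e11 Pa.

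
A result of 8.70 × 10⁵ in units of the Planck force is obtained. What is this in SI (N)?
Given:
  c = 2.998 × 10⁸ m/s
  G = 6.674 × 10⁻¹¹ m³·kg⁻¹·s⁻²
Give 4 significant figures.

1.053 × 10⁵⁰ N

One Planck force: F_P = c⁴/G = 1.210 × 10⁴⁴ N.
8.70 × 10⁵ × 1.210 × 10⁴⁴ N = 1.053 × 10⁵⁰ N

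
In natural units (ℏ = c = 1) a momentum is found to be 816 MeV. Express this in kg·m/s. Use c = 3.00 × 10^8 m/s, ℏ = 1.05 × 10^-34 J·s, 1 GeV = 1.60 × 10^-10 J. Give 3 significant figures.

Momentum is [E]/c; divide by c.
1 GeV → 1/c × (1 GeV in J) = 5.33 × 10^-19 kg·m/s.
Convert the energy scale: 816 MeV = 0.816 GeV.
Result: 0.816 × 5.33 × 10^-19 = 4.35 × 10^-19 kg·m/s.

4.35 × 10^-19 kg·m/s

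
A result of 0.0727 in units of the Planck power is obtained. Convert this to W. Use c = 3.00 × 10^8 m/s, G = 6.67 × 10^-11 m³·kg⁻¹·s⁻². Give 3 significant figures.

One Planck power: P_P = c⁵/G = 3.64 × 10^52 W.
0.0727 × 3.64 × 10^52 W = 2.65 × 10^51 W

2.65 × 10^51 W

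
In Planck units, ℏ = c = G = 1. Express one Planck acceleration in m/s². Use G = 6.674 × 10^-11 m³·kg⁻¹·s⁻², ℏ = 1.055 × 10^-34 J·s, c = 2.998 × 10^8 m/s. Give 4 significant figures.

5.560 × 10^51 m/s²

The unique combination of the constants set to 1 with dimensions of acceleration is a_P = √(c⁷/(ℏG)).
  = √(3.092 × 10^103)
  = 5.560 × 10^51 m/s²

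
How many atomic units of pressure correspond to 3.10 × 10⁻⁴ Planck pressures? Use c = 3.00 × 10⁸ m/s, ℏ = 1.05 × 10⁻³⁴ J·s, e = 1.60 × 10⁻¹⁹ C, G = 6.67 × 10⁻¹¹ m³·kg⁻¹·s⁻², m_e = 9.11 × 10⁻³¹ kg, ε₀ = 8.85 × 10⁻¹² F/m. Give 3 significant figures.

Planck pressure: p_P = c⁷/(ℏG²) = 4.68 × 10¹¹³ Pa
atomic unit of pressure: P_au = E_h/a₀³ = m_e⁴e¹⁰/((4πε₀)⁵ℏ⁸) = 3.01 × 10¹³ Pa
3.10 × 10⁻⁴ × 4.68 × 10¹¹³ / 3.01 × 10¹³ = 4.82 × 10⁹⁶

4.82 × 10⁹⁶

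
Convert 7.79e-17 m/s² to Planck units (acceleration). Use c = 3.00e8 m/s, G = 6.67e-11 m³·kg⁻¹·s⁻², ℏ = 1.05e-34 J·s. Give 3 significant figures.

1.39e-68

Planck acceleration: a_P = √(c⁷/(ℏG)) = 5.59e51 m/s².
7.79e-17 / 5.59e51 = 1.39e-68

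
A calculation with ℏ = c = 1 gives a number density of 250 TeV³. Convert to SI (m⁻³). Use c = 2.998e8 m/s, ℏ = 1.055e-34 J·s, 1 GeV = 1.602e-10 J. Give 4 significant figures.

Number density is [L]⁻³ = [E]³/(ℏc)³.
1 GeV³ → 1/(ℏc)³ × (1 GeV in J)³ = 1.299e47 m⁻³.
Convert the energy scale: 250 TeV³ = 2.50e11 GeV³.
Result: 2.50e11 × 1.299e47 = 3.248e58 m⁻³.

3.248e58 m⁻³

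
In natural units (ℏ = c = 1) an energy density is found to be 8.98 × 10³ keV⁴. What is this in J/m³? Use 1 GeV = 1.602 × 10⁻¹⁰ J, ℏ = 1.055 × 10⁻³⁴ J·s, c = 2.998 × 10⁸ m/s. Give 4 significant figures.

[E]/[L]³ = [E]⁴/(ℏc)³; restore (ℏc)⁻³.
1 GeV⁴ → 1/(ℏc)³ × (1 GeV in J)⁴ = 2.082 × 10³⁷ J/m³.
Convert the energy scale: 8.98 × 10³ keV⁴ = 8.98 × 10⁻²¹ GeV⁴.
Result: 8.98 × 10⁻²¹ × 2.082 × 10³⁷ = 1.869 × 10¹⁷ J/m³.

1.869 × 10¹⁷ J/m³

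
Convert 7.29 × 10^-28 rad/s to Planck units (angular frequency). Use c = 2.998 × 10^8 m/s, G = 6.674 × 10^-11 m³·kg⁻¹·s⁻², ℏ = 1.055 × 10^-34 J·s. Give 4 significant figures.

Planck angular frequency: ω_P = √(c⁵/(ℏG)) = 1.855 × 10^43 rad/s.
7.29 × 10^-28 / 1.855 × 10^43 = 3.931 × 10^-71

3.931 × 10^-71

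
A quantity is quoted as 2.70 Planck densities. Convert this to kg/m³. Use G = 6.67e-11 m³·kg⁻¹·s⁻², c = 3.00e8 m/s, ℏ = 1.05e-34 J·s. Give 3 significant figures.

1.40e97 kg/m³

One Planck density: ρ_P = c⁵/(ℏG²) = 5.20e96 kg/m³.
2.70 × 5.20e96 kg/m³ = 1.40e97 kg/m³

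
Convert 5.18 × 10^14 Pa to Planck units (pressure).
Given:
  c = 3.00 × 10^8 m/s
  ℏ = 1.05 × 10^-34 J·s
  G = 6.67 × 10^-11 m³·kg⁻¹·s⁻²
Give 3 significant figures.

1.11 × 10^-99

Planck pressure: p_P = c⁷/(ℏG²) = 4.68 × 10^113 Pa.
5.18 × 10^14 / 4.68 × 10^113 = 1.11 × 10^-99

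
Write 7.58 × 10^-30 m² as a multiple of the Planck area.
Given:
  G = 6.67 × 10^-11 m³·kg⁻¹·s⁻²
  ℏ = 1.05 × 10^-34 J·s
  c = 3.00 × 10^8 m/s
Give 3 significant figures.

Planck area: A_P = ℏG/c³ = 2.59 × 10^-70 m².
7.58 × 10^-30 / 2.59 × 10^-70 = 2.92 × 10^40

2.92 × 10^40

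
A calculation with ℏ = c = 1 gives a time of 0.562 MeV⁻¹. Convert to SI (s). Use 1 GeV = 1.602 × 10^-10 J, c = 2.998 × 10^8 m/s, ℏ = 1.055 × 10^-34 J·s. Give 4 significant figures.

3.701 × 10^-22 s

A time is [E]⁻¹ in ℏ=c=1; restore one factor of ℏ.
1 GeV⁻¹ → ℏ × (1 GeV in J)⁻¹ = 6.586 × 10^-25 s.
Convert the energy scale: 0.562 MeV⁻¹ = 562 GeV⁻¹.
Result: 562 × 6.586 × 10^-25 = 3.701 × 10^-22 s.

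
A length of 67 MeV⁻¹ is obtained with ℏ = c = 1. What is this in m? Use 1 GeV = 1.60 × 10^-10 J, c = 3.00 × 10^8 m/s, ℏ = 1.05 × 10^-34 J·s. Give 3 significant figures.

1.32 × 10^-11 m

A length is [E]⁻¹ in ℏ=c=1; restore one factor of ℏc.
1 GeV⁻¹ → ℏc × (1 GeV in J)⁻¹ = 1.97 × 10^-16 m.
Convert the energy scale: 67 MeV⁻¹ = 6.70 × 10^4 GeV⁻¹.
Result: 6.70 × 10^4 × 1.97 × 10^-16 = 1.32 × 10^-11 m.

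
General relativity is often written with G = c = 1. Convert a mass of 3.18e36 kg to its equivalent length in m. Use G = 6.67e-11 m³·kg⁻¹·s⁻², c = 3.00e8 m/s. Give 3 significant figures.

2.36e9 m

In G = c = 1 units mass has dimensions of length; the conversion factor is G/c².
3.18e36 kg × (G/c²) = 2.36e9 m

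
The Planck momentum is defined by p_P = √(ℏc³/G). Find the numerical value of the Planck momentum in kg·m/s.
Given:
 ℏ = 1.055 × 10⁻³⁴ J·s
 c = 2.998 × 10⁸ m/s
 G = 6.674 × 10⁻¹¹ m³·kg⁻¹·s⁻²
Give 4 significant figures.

p_P = √(ℏc³/G)
  = √(42.60)
  = 6.527 kg·m/s

6.527 kg·m/s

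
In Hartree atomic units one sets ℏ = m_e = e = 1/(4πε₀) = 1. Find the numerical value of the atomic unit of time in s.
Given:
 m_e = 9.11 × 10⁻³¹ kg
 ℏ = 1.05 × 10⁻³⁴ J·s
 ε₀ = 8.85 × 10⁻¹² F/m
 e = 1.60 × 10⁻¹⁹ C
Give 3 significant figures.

2.40 × 10⁻¹⁷ s

τ_au = (4πε₀)²ℏ³/(m_e e⁴)
E_h = 4.38 × 10⁻¹⁸ J
ℏ/E_h = 2.40 × 10⁻¹⁷ s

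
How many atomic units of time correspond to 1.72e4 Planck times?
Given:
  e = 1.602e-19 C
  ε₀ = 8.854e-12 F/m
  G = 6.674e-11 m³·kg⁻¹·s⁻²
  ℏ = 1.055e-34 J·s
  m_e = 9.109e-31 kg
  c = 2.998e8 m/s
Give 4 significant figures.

Planck time: t_P = √(ℏG/c⁵) = 5.392e-44 s
atomic unit of time: τ_au = (4πε₀)²ℏ³/(m_e e⁴) = 2.423e-17 s
1.72e4 × 5.392e-44 / 2.423e-17 = 3.828e-23

3.828e-23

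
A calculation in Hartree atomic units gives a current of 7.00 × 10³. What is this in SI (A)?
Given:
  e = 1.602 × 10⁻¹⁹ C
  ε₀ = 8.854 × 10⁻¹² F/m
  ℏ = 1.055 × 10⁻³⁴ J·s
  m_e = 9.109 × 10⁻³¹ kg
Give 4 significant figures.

46.28 A

One atomic unit of electric current: I_au = e E_h/ℏ = m_e e⁵/((4πε₀)²ℏ³) = 6.612 × 10⁻³ A.
7.00 × 10³ × 6.612 × 10⁻³ A = 46.28 A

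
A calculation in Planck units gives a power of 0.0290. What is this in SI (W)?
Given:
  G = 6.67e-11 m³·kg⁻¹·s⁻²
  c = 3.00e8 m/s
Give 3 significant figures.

One Planck power: P_P = c⁵/G = 3.64e52 W.
0.0290 × 3.64e52 W = 1.06e51 W

1.06e51 W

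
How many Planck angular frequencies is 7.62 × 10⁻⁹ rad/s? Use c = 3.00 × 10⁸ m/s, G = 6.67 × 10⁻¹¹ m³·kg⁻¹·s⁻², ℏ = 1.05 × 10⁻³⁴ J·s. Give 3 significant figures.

Planck angular frequency: ω_P = √(c⁵/(ℏG)) = 1.86 × 10⁴³ rad/s.
7.62 × 10⁻⁹ / 1.86 × 10⁴³ = 4.09 × 10⁻⁵²

4.09 × 10⁻⁵²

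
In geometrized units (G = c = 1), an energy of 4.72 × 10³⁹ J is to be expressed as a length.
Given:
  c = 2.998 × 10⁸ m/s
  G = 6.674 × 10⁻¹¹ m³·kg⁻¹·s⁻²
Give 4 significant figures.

Energy → length via G/c⁴.
4.72 × 10³⁹ J × (G/c⁴) = 3.899 × 10⁻⁵ m

3.899 × 10⁻⁵ m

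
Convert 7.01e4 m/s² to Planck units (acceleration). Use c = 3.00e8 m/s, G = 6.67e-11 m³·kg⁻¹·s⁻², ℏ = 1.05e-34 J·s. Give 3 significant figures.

Planck acceleration: a_P = √(c⁷/(ℏG)) = 5.59e51 m/s².
7.01e4 / 5.59e51 = 1.25e-47

1.25e-47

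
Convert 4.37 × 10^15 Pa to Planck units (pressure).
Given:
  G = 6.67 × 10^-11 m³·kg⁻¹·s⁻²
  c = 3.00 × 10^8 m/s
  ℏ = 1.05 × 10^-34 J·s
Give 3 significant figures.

Planck pressure: p_P = c⁷/(ℏG²) = 4.68 × 10^113 Pa.
4.37 × 10^15 / 4.68 × 10^113 = 9.33 × 10^-99

9.33 × 10^-99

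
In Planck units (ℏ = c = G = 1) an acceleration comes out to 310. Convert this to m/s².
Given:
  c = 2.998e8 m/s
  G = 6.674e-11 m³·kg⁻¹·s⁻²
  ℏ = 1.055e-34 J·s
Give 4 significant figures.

One Planck acceleration: a_P = √(c⁷/(ℏG)) = 5.560e51 m/s².
310 × 5.560e51 m/s² = 1.724e54 m/s²

1.724e54 m/s²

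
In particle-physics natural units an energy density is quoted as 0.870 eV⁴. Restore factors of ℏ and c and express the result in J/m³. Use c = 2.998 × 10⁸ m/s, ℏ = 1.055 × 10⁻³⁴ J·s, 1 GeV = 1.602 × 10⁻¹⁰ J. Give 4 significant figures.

18.11 J/m³

[E]/[L]³ = [E]⁴/(ℏc)³; restore (ℏc)⁻³.
1 GeV⁴ → 1/(ℏc)³ × (1 GeV in J)⁴ = 2.082 × 10³⁷ J/m³.
Convert the energy scale: 0.870 eV⁴ = 8.70 × 10⁻³⁷ GeV⁴.
Result: 8.70 × 10⁻³⁷ × 2.082 × 10³⁷ = 18.11 J/m³.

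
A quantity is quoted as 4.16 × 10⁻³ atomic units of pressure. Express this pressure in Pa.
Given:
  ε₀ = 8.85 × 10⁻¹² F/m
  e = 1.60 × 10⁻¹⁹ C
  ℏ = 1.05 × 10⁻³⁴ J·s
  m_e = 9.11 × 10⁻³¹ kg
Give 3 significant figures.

One atomic unit of pressure: P_au = E_h/a₀³ = m_e⁴e¹⁰/((4πε₀)⁵ℏ⁸) = 3.01 × 10¹³ Pa.
4.16 × 10⁻³ × 3.01 × 10¹³ Pa = 1.25 × 10¹¹ Pa

1.25 × 10¹¹ Pa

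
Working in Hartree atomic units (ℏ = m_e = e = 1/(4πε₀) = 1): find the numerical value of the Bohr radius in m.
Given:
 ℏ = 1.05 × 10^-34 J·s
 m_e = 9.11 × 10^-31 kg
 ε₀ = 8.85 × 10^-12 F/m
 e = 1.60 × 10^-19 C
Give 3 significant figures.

Dimensional analysis gives a₀ = 4πε₀ℏ²/(m_e e²).
  = 1.23 × 10^-78 / 2.33 × 10^-68
  = 5.26 × 10^-11 m

5.26 × 10^-11 m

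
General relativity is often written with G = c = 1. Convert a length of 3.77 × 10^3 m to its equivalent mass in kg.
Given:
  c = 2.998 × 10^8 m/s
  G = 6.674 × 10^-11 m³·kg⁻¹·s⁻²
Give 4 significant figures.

Length → mass via c²/G.
3.77 × 10^3 m × (c²/G) = 5.077 × 10^30 kg

5.077 × 10^30 kg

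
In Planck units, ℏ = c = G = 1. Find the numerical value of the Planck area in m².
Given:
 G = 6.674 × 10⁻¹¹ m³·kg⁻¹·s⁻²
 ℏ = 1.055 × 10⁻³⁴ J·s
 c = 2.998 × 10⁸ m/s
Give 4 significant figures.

Dimensional analysis gives A_P = ℏG/c³.
  = 7.041 × 10⁻⁴⁵ / 2.695 × 10²⁵
  = 2.613 × 10⁻⁷⁰ m²

2.613 × 10⁻⁷⁰ m²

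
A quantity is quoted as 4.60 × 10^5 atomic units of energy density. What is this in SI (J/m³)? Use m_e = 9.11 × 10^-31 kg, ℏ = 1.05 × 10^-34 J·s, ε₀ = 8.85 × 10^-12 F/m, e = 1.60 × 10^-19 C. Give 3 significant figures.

1.39 × 10^19 J/m³

One atomic unit of energy density: u_au = E_h/a₀³ = m_e⁴e¹⁰/((4πε₀)⁵ℏ⁸) = 3.01 × 10^13 J/m³.
4.60 × 10^5 × 3.01 × 10^13 J/m³ = 1.39 × 10^19 J/m³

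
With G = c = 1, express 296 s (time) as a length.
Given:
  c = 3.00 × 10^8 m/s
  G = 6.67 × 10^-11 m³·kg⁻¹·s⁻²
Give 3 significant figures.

8.88 × 10^10 m

Time → length via c.
296 s × (c) = 8.88 × 10^10 m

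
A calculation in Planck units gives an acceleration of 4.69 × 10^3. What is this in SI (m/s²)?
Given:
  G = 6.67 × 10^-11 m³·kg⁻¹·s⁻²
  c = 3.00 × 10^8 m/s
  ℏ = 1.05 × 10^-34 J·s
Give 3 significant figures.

2.62 × 10^55 m/s²

One Planck acceleration: a_P = √(c⁷/(ℏG)) = 5.59 × 10^51 m/s².
4.69 × 10^3 × 5.59 × 10^51 m/s² = 2.62 × 10^55 m/s²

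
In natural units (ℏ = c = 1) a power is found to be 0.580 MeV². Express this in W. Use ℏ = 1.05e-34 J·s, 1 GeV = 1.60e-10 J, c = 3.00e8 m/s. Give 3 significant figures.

Power is [E]/[T] = [E]²/ℏ.
1 GeV² → 1/ℏ × (1 GeV in J)² = 2.44e14 W.
Convert the energy scale: 0.580 MeV² = 5.80e-7 GeV².
Result: 5.80e-7 × 2.44e14 = 1.41e8 W.

1.41e8 W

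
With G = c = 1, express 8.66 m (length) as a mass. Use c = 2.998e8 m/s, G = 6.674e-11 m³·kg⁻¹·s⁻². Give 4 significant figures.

1.166e28 kg

Length → mass via c²/G.
8.66 m × (c²/G) = 1.166e28 kg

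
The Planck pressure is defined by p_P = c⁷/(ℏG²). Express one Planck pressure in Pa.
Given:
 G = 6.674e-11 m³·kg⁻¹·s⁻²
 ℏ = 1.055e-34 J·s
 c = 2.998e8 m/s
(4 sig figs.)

p_P = c⁷/(ℏG²)
  = 2.177e59 / 4.699e-55
  = 4.632e113 Pa

4.632e113 Pa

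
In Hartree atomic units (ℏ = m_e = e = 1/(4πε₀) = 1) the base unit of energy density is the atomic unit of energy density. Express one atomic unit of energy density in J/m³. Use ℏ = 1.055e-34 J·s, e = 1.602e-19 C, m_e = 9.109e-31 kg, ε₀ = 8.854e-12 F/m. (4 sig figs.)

u_au = E_h/a₀³ = m_e⁴e¹⁰/((4πε₀)⁵ℏ⁸)
E_h = 4.354e-18 J
a₀ = 5.297e-11 m
E_h/a₀³ = 2.929e13 J/m³

2.929e13 J/m³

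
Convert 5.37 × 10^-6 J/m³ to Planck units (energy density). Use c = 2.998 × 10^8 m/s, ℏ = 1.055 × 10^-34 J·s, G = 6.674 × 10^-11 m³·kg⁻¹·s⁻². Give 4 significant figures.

1.159 × 10^-119

Planck energy density: u_P = c⁷/(ℏG²) = 4.632 × 10^113 J/m³.
5.37 × 10^-6 / 4.632 × 10^113 = 1.159 × 10^-119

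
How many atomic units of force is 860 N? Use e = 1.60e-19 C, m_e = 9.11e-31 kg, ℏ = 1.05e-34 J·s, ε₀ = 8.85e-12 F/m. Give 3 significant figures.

atomic unit of force: F_au = E_h/a₀ = m_e²e⁶/((4πε₀)³ℏ⁴) = 8.33e-8 N.
860 / 8.33e-8 = 1.03e10

1.03e10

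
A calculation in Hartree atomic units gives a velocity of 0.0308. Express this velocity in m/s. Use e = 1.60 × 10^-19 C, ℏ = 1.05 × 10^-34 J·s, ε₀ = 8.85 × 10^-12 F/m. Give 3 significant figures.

One atomic unit of velocity: v_au = e²/(4πε₀ℏ) = 2.19 × 10^6 m/s.
0.0308 × 2.19 × 10^6 m/s = 6.75 × 10^4 m/s

6.75 × 10^4 m/s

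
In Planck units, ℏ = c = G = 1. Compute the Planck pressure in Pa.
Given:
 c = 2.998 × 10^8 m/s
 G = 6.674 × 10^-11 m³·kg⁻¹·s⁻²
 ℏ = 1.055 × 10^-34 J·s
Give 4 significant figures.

4.632 × 10^113 Pa

From ℏ = c = G = 1 the pressure scale is p_P = c⁷/(ℏG²).
  = 2.177 × 10^59 / 4.699 × 10^-55
  = 4.632 × 10^113 Pa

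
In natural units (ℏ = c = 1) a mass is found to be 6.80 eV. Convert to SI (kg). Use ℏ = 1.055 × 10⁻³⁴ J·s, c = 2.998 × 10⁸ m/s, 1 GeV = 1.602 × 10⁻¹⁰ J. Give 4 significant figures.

Mass is [E]/c²; divide by c².
1 GeV → 1/c² × (1 GeV in J) = 1.782 × 10⁻²⁷ kg.
Convert the energy scale: 6.80 eV = 6.80 × 10⁻⁹ GeV.
Result: 6.80 × 10⁻⁹ × 1.782 × 10⁻²⁷ = 1.212 × 10⁻³⁵ kg.

1.212 × 10⁻³⁵ kg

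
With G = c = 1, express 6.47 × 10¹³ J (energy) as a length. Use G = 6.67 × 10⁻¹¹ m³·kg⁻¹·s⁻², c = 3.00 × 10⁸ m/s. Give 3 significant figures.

5.33 × 10⁻³¹ m

Energy → length via G/c⁴.
6.47 × 10¹³ J × (G/c⁴) = 5.33 × 10⁻³¹ m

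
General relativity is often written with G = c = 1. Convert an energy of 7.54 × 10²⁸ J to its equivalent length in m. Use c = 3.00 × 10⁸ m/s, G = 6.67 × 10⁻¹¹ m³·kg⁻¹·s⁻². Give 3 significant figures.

Energy → length via G/c⁴.
7.54 × 10²⁸ J × (G/c⁴) = 6.21 × 10⁻¹⁶ m

6.21 × 10⁻¹⁶ m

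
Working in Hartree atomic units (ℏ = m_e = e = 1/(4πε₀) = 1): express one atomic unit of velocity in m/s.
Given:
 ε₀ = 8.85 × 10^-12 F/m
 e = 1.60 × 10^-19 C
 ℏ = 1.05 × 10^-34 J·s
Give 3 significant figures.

The unique combination of the constants set to 1 with dimensions of velocity is v_au = e²/(4πε₀ℏ).
  = 2.56 × 10^-38 / 1.17 × 10^-44
  = 2.19 × 10^6 m/s

2.19 × 10^6 m/s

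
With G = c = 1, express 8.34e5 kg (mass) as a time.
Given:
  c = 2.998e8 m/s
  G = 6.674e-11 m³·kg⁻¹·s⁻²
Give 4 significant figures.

2.066e-30 s

Mass → time via G/c³.
8.34e5 kg × (G/c³) = 2.066e-30 s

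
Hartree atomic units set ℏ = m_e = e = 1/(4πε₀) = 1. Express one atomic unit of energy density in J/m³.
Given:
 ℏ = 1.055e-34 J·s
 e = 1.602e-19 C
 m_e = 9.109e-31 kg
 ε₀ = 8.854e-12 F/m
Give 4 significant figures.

The unique combination of the constants set to 1 with dimensions of energy density is u_au = E_h/a₀³ = m_e⁴e¹⁰/((4πε₀)⁵ℏ⁸).
E_h = 4.354e-18 J
a₀ = 5.297e-11 m
E_h/a₀³ = 2.929e13 J/m³

2.929e13 J/m³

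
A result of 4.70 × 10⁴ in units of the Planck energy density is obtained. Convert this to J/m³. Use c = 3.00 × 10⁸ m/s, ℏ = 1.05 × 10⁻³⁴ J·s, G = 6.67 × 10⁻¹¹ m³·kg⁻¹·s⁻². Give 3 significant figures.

2.20 × 10¹¹⁸ J/m³

One Planck energy density: u_P = c⁷/(ℏG²) = 4.68 × 10¹¹³ J/m³.
4.70 × 10⁴ × 4.68 × 10¹¹³ J/m³ = 2.20 × 10¹¹⁸ J/m³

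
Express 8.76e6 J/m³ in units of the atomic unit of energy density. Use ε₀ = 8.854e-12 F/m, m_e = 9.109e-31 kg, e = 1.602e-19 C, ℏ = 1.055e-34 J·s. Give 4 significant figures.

2.991e-7

atomic unit of energy density: u_au = E_h/a₀³ = m_e⁴e¹⁰/((4πε₀)⁵ℏ⁸) = 2.929e13 J/m³.
8.76e6 / 2.929e13 = 2.991e-7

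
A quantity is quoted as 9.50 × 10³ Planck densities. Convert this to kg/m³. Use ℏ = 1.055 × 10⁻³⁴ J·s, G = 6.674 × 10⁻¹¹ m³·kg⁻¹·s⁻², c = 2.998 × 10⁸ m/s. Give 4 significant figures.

One Planck density: ρ_P = c⁵/(ℏG²) = 5.154 × 10⁹⁶ kg/m³.
9.50 × 10³ × 5.154 × 10⁹⁶ kg/m³ = 4.896 × 10¹⁰⁰ kg/m³

4.896 × 10¹⁰⁰ kg/m³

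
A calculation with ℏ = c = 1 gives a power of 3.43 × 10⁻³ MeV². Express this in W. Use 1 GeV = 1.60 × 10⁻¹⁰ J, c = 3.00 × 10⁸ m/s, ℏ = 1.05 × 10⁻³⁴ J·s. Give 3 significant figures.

8.36 × 10⁵ W

Power is [E]/[T] = [E]²/ℏ.
1 GeV² → 1/ℏ × (1 GeV in J)² = 2.44 × 10¹⁴ W.
Convert the energy scale: 3.43 × 10⁻³ MeV² = 3.43 × 10⁻⁹ GeV².
Result: 3.43 × 10⁻⁹ × 2.44 × 10¹⁴ = 8.36 × 10⁵ W.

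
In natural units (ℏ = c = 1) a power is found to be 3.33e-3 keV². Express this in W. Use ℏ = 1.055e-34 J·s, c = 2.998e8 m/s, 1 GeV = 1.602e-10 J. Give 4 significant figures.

0.8101 W

Power is [E]/[T] = [E]²/ℏ.
1 GeV² → 1/ℏ × (1 GeV in J)² = 2.433e14 W.
Convert the energy scale: 3.33e-3 keV² = 3.33e-15 GeV².
Result: 3.33e-15 × 2.433e14 = 0.8101 W.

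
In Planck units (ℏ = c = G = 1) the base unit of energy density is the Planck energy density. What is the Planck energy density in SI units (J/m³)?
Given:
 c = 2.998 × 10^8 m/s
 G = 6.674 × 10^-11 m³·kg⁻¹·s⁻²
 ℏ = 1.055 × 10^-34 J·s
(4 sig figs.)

4.632 × 10^113 J/m³

u_P = c⁷/(ℏG²)
  = 2.177 × 10^59 / 4.699 × 10^-55
  = 4.632 × 10^113 J/m³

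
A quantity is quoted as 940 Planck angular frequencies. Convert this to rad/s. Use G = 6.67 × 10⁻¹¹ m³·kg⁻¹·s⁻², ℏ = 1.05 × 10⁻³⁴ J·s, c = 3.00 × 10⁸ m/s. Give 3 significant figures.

One Planck angular frequency: ω_P = √(c⁵/(ℏG)) = 1.86 × 10⁴³ rad/s.
940 × 1.86 × 10⁴³ rad/s = 1.75 × 10⁴⁶ rad/s

1.75 × 10⁴⁶ rad/s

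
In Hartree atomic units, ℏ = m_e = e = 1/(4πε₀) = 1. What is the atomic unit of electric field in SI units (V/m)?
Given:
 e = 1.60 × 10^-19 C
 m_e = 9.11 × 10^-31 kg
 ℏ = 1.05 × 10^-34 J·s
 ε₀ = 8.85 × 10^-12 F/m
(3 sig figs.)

Dimensional analysis gives E_au = E_h/(e a₀) = m_e²e⁵/((4πε₀)³ℏ⁴).
E_h = 4.38 × 10^-18 J
a₀ = 5.26 × 10^-11 m
E_h/(e·a₀) = 5.20 × 10^11 V/m

5.20 × 10^11 V/m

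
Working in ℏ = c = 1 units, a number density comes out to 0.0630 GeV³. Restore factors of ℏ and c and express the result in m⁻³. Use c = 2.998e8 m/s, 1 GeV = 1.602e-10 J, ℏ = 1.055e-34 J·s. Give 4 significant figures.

Number density is [L]⁻³ = [E]³/(ℏc)³.
1 GeV³ → 1/(ℏc)³ × (1 GeV in J)³ = 1.299e47 m⁻³.
Result: 0.0630 × 1.299e47 = 8.186e45 m⁻³.

8.186e45 m⁻³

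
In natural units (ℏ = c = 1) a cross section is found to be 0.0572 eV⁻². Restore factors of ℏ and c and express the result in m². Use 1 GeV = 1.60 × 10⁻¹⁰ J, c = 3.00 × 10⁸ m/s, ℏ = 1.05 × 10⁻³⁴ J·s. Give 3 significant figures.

Area is [L]² = [E]⁻²·(ℏc)²; restore (ℏc)².
1 GeV⁻² → (ℏc)² × (1 GeV in J)⁻² = 3.88 × 10⁻³² m².
Convert the energy scale: 0.0572 eV⁻² = 5.72 × 10¹⁶ GeV⁻².
Result: 5.72 × 10¹⁶ × 3.88 × 10⁻³² = 2.22 × 10⁻¹⁵ m².

2.22 × 10⁻¹⁵ m²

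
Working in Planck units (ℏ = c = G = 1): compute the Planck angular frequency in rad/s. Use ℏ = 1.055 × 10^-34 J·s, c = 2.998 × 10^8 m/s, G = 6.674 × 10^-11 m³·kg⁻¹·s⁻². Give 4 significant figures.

From ℏ = c = G = 1 the angular frequency scale is ω_P = √(c⁵/(ℏG)).
  = √(3.440 × 10^86)
  = 1.855 × 10^43 rad/s

1.855 × 10^43 rad/s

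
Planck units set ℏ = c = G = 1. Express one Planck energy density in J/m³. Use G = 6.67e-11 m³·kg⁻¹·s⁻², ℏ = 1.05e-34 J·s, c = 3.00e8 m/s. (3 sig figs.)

4.68e113 J/m³

The unique combination of the constants set to 1 with dimensions of energy density is u_P = c⁷/(ℏG²).
  = 2.19e59 / 4.67e-55
  = 4.68e113 J/m³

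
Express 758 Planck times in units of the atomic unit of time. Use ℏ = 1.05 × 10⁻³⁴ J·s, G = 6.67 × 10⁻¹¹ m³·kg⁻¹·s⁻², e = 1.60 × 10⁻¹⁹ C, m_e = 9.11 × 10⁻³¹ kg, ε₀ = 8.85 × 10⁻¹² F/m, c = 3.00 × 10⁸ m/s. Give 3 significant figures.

Planck time: t_P = √(ℏG/c⁵) = 5.37 × 10⁻⁴⁴ s
atomic unit of time: τ_au = (4πε₀)²ℏ³/(m_e e⁴) = 2.40 × 10⁻¹⁷ s
758 × 5.37 × 10⁻⁴⁴ / 2.40 × 10⁻¹⁷ = 1.70 × 10⁻²⁴

1.70 × 10⁻²⁴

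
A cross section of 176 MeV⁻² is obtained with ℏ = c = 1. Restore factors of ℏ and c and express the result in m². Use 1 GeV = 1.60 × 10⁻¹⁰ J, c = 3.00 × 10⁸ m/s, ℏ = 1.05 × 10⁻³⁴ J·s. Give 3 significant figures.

Area is [L]² = [E]⁻²·(ℏc)²; restore (ℏc)².
1 GeV⁻² → (ℏc)² × (1 GeV in J)⁻² = 3.88 × 10⁻³² m².
Convert the energy scale: 176 MeV⁻² = 1.76 × 10⁸ GeV⁻².
Result: 1.76 × 10⁸ × 3.88 × 10⁻³² = 6.82 × 10⁻²⁴ m².

6.82 × 10⁻²⁴ m²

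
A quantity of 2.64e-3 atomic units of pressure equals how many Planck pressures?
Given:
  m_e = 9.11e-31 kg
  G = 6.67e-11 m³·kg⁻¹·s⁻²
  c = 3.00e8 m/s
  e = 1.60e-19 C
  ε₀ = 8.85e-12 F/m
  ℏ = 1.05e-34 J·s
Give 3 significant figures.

1.70e-103

atomic unit of pressure: P_au = E_h/a₀³ = m_e⁴e¹⁰/((4πε₀)⁵ℏ⁸) = 3.01e13 Pa
Planck pressure: p_P = c⁷/(ℏG²) = 4.68e113 Pa
2.64e-3 × 3.01e13 / 4.68e113 = 1.70e-103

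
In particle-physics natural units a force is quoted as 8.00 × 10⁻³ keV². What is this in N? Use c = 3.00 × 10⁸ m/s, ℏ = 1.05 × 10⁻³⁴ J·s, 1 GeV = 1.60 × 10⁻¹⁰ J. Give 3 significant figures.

6.50 × 10⁻⁹ N

Force is [E]/[L] = [E]²/(ℏc); restore (ℏc)⁻¹.
1 GeV² → 1/(ℏc) × (1 GeV in J)² = 8.13 × 10⁵ N.
Convert the energy scale: 8.00 × 10⁻³ keV² = 8.00 × 10⁻¹⁵ GeV².
Result: 8.00 × 10⁻¹⁵ × 8.13 × 10⁵ = 6.50 × 10⁻⁹ N.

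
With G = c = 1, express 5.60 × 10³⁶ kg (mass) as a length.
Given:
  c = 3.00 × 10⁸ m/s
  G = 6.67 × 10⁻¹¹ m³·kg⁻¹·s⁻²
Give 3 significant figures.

4.15 × 10⁹ m

In G = c = 1 units mass has dimensions of length; the conversion factor is G/c².
5.60 × 10³⁶ kg × (G/c²) = 4.15 × 10⁹ m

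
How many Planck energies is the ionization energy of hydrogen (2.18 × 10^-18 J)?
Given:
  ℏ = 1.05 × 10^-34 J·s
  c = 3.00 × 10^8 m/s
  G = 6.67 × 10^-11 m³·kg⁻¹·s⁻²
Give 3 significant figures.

1.11 × 10^-27

Planck energy: E_P = √(ℏc⁵/G) = 1.96 × 10^9 J.
2.18 × 10^-18 / 1.96 × 10^9 = 1.11 × 10^-27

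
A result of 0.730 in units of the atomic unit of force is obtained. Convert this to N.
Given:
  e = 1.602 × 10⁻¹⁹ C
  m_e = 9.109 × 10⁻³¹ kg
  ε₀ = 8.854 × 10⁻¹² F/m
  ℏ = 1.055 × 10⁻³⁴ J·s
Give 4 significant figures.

6.000 × 10⁻⁸ N

One atomic unit of force: F_au = E_h/a₀ = m_e²e⁶/((4πε₀)³ℏ⁴) = 8.220 × 10⁻⁸ N.
0.730 × 8.220 × 10⁻⁸ N = 6.000 × 10⁻⁸ N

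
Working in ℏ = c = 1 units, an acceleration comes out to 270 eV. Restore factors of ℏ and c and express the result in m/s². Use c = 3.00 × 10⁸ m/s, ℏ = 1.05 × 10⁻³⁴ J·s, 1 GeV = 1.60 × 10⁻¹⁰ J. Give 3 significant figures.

1.23 × 10²⁶ m/s²

Acceleration is [L]/[T]² = c·[E]/ℏ.
1 GeV → c/ℏ × (1 GeV in J) = 4.57 × 10³² m/s².
Convert the energy scale: 270 eV = 2.70 × 10⁻⁷ GeV.
Result: 2.70 × 10⁻⁷ × 4.57 × 10³² = 1.23 × 10²⁶ m/s².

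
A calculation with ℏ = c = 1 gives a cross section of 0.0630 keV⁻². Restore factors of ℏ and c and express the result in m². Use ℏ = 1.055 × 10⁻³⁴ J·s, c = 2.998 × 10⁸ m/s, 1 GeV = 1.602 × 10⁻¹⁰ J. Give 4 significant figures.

2.456 × 10⁻²¹ m²

Area is [L]² = [E]⁻²·(ℏc)²; restore (ℏc)².
1 GeV⁻² → (ℏc)² × (1 GeV in J)⁻² = 3.898 × 10⁻³² m².
Convert the energy scale: 0.0630 keV⁻² = 6.30 × 10¹⁰ GeV⁻².
Result: 6.30 × 10¹⁰ × 3.898 × 10⁻³² = 2.456 × 10⁻²¹ m².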